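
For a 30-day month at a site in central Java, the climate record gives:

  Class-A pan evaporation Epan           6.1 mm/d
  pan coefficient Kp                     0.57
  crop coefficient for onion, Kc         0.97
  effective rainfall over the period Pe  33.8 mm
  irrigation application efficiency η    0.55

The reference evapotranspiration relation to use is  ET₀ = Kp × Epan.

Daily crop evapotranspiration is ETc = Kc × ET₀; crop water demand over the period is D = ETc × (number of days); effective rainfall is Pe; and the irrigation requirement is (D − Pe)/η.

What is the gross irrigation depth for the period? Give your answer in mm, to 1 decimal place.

122.5 mm

ET₀ = 0.57 × 6.1 = 3.4770 mm/d
ETc = Kc × ET₀ = 0.97 × 3.4770 = 3.3727 mm/d
Crop demand D = ETc × 30 d = 3.3727 × 30 = 101.181 mm
D − Pe = 101.181 − 33.8 = 67.381 mm
Gross irrigation = 67.381 / 0.55 = 122.511 mm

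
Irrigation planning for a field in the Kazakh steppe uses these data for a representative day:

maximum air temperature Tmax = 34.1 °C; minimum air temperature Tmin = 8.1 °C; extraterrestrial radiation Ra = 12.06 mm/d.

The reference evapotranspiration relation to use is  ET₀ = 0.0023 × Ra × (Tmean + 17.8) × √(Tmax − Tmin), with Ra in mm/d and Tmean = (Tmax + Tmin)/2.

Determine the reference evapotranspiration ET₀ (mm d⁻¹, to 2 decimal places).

Tmean = (34.1 + 8.1)/2 = 21.10 °C
ET₀ = 0.0023 × 12.06 × (21.10 + 17.8) × √26.0 = 0.0023 × 12.06 × 38.90 × 5.0990 = 5.5019 mm/d

5.50 mm d⁻¹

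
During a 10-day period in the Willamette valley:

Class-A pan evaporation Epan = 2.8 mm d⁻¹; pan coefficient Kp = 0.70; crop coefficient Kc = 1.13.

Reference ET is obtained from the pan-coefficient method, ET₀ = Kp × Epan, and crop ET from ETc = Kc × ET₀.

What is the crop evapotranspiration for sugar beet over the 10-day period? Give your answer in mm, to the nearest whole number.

22 mm

ET₀ = 0.70 × 2.8 = 1.9600 mm/d
ETc = Kc × ET₀ = 1.13 × 1.9600 = 2.2148 mm/d
Over 10 days: 2.2148 × 10 = 22.148 mm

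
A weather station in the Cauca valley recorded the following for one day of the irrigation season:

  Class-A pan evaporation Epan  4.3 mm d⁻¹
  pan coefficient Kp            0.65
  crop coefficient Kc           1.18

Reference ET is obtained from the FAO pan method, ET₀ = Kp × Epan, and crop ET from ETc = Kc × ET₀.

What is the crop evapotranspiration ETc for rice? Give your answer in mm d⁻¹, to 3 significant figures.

3.30 mm d⁻¹

ET₀ = 0.65 × 4.3 = 2.7950 mm/d
ETc = Kc × ET₀ = 1.18 × 2.7950 = 3.2981 mm/d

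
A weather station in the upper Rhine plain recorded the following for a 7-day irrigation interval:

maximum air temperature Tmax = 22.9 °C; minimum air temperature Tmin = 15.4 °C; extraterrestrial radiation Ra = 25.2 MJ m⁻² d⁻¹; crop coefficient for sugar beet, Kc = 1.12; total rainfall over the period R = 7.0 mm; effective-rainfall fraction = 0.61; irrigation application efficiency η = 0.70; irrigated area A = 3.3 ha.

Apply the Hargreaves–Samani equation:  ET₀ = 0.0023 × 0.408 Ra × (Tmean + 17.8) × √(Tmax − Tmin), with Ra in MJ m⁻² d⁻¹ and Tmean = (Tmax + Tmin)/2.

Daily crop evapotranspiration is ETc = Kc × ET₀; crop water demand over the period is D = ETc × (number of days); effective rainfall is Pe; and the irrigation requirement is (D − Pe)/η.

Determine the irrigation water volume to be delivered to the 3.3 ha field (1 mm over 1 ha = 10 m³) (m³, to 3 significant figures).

683 m³

Tmean = (22.9 + 15.4)/2 = 19.15 °C
0.408 Ra = 0.408 × 25.2 = 10.2816 mm/d equivalent
ET₀ = 0.0023 × 10.2816 × (19.15 + 17.8) × √7.5 = 0.0023 × 10.2816 × 36.95 × 2.7386 = 2.3929 mm/d
ETc = Kc × ET₀ = 1.12 × 2.3929 = 2.6800 mm/d
Crop demand D = ETc × 7 d = 2.6800 × 7 = 18.760 mm
Pe = 0.61 × 7.0 = 4.270 mm
D − Pe = 18.760 − 4.270 = 14.490 mm
Gross irrigation = 14.490 / 0.70 = 20.700 mm
Volume = 20.700 mm × 3.3 ha × 10 = 683.1 m³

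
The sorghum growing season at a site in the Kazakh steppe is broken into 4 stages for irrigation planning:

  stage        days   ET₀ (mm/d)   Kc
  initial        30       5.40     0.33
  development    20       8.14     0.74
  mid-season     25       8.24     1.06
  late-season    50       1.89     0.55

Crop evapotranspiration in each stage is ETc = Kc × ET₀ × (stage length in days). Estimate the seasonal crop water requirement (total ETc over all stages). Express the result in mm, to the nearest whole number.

444 mm

initial: 0.33 × 5.40 × 30 = 53.46 mm
development: 0.74 × 8.14 × 20 = 120.47 mm
mid-season: 1.06 × 8.24 × 25 = 218.36 mm
late-season: 0.55 × 1.89 × 50 = 51.98 mm
Seasonal total = 444.27 mm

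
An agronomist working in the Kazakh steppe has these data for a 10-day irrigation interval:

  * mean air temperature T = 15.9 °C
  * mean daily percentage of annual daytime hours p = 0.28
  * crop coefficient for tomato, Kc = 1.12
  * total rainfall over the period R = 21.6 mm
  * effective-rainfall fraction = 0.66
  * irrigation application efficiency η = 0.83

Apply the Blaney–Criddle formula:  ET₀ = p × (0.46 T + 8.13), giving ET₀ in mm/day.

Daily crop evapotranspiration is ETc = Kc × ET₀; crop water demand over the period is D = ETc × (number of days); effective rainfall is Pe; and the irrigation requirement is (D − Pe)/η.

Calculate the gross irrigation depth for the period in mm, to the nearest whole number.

ET₀ = 0.28 × (0.46 × 15.9 + 8.13) = 0.28 × 15.444 = 4.3243 mm/d
ETc = Kc × ET₀ = 1.12 × 4.3243 = 4.8432 mm/d
Crop demand D = ETc × 10 d = 4.8432 × 10 = 48.432 mm
Pe = 0.66 × 21.6 = 14.256 mm
D − Pe = 48.432 − 14.256 = 34.176 mm
Gross irrigation = 34.176 / 0.83 = 41.176 mm

41 mm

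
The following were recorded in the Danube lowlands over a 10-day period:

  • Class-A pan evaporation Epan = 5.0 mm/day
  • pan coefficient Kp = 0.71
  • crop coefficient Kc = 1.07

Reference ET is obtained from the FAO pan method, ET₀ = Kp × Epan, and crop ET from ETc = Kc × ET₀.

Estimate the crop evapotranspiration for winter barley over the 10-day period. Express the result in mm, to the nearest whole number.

38 mm

ET₀ = 0.71 × 5.0 = 3.5500 mm/d
ETc = Kc × ET₀ = 1.07 × 3.5500 = 3.7985 mm/d
Over 10 days: 3.7985 × 10 = 37.985 mm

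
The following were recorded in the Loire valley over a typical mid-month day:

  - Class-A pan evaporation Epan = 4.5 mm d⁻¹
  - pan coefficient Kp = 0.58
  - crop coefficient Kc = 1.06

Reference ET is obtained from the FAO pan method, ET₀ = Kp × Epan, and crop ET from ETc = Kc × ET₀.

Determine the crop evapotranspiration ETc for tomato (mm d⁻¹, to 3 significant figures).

ET₀ = 0.58 × 4.5 = 2.6100 mm/d
ETc = Kc × ET₀ = 1.06 × 2.6100 = 2.7666 mm/d

2.77 mm d⁻¹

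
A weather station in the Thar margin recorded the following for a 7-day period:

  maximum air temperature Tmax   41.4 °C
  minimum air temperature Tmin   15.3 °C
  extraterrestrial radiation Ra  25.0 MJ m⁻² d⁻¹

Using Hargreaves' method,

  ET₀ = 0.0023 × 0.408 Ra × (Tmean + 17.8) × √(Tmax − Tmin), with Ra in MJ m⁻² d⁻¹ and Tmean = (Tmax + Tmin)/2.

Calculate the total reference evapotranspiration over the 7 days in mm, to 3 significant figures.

38.7 mm

Tmean = (41.4 + 15.3)/2 = 28.35 °C
0.408 Ra = 0.408 × 25.0 = 10.2000 mm/d equivalent
ET₀ = 0.0023 × 10.2000 × (28.35 + 17.8) × √26.1 = 0.0023 × 10.2000 × 46.15 × 5.1088 = 5.5312 mm/d
Over 7 days: 5.5312 × 7 = 38.718 mm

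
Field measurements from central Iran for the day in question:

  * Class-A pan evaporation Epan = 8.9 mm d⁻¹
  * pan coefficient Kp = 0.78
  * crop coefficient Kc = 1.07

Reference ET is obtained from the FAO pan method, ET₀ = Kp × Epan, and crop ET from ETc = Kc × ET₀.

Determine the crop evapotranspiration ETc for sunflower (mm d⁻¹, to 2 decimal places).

7.43 mm d⁻¹

ET₀ = 0.78 × 8.9 = 6.9420 mm/d
ETc = Kc × ET₀ = 1.07 × 6.9420 = 7.4279 mm/d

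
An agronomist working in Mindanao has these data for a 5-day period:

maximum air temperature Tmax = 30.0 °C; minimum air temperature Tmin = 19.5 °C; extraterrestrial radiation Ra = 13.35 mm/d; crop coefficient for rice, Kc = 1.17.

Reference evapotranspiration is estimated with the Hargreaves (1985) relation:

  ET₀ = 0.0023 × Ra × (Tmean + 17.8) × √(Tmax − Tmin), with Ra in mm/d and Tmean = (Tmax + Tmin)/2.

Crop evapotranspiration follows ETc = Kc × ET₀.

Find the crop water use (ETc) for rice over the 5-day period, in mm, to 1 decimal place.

24.8 mm

Tmean = (30.0 + 19.5)/2 = 24.75 °C
ET₀ = 0.0023 × 13.35 × (24.75 + 17.8) × √10.5 = 0.0023 × 13.35 × 42.55 × 3.2404 = 4.2336 mm/d
ETc = Kc × ET₀ = 1.17 × 4.2336 = 4.9533 mm/d
Over 5 days: 4.9533 × 5 = 24.767 mm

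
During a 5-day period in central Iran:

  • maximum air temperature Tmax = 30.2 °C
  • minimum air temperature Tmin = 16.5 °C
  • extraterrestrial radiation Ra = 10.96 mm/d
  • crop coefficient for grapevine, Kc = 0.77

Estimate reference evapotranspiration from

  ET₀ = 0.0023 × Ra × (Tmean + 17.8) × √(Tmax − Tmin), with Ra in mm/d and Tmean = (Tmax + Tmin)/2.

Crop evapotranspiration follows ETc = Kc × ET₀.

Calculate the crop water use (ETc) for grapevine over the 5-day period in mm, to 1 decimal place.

14.8 mm

Tmean = (30.2 + 16.5)/2 = 23.35 °C
ET₀ = 0.0023 × 10.96 × (23.35 + 17.8) × √13.7 = 0.0023 × 10.96 × 41.15 × 3.7014 = 3.8395 mm/d
ETc = Kc × ET₀ = 0.77 × 3.8395 = 2.9564 mm/d
Over 5 days: 2.9564 × 5 = 14.782 mm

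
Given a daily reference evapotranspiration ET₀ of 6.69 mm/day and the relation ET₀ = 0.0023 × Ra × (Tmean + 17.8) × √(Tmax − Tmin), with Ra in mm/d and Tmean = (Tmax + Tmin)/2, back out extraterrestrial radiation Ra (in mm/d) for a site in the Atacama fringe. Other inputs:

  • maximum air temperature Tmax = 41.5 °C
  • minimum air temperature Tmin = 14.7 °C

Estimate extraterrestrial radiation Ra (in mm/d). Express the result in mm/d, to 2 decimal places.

Tmean = 28.10 °C; √ΔT = 5.1769
Ra = ET₀ / [0.0023 × (Tmean+17.8) × √ΔT] = 6.69 / (0.0023 × 45.90 × 5.1769) = 12.241 mm/d

12.24 mm/d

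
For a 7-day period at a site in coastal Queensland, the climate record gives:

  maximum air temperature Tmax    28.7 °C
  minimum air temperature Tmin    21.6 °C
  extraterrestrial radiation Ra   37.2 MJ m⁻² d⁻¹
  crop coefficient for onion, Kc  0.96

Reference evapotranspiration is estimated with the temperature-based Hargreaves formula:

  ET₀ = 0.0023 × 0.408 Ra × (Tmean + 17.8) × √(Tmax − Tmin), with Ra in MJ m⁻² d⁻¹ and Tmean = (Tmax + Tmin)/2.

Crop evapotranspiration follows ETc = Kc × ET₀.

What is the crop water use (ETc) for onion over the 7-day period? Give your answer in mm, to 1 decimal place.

Tmean = (28.7 + 21.6)/2 = 25.15 °C
0.408 Ra = 0.408 × 37.2 = 15.1776 mm/d equivalent
ET₀ = 0.0023 × 15.1776 × (25.15 + 17.8) × √7.1 = 0.0023 × 15.1776 × 42.95 × 2.6646 = 3.9951 mm/d
ETc = Kc × ET₀ = 0.96 × 3.9951 = 3.8353 mm/d
Over 7 days: 3.8353 × 7 = 26.847 mm

26.8 mm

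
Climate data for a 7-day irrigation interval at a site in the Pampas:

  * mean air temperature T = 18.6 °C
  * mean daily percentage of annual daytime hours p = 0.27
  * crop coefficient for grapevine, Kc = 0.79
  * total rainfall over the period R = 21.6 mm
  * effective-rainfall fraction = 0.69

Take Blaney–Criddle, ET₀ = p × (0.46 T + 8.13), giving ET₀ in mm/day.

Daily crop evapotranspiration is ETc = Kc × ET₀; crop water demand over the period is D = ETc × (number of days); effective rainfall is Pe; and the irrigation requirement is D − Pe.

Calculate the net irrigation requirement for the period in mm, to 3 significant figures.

ET₀ = 0.27 × (0.46 × 18.6 + 8.13) = 0.27 × 16.686 = 4.5052 mm/d
ETc = Kc × ET₀ = 0.79 × 4.5052 = 3.5591 mm/d
Crop demand D = ETc × 7 d = 3.5591 × 7 = 24.914 mm
Pe = 0.69 × 21.6 = 14.904 mm
D − Pe = 24.914 − 14.904 = 10.010 mm

10.0 mm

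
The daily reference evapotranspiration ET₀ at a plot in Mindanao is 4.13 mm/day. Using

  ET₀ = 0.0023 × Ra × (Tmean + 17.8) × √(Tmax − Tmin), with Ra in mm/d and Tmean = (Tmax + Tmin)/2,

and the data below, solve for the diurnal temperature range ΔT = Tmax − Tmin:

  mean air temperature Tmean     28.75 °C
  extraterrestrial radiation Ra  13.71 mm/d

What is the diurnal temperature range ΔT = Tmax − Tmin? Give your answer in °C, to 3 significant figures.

√ΔT = ET₀ / [0.0023 × Ra × (Tmean+17.8)] = 4.13 / (0.0023 × 13.71 × 46.55) = 2.8136
ΔT = 2.8136² = 7.916 °C

7.92 °C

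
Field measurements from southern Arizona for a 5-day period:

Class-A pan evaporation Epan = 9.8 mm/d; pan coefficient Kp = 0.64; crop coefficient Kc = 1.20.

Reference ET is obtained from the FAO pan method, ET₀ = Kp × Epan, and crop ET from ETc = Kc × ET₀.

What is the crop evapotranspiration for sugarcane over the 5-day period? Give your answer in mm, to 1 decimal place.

ET₀ = 0.64 × 9.8 = 6.2720 mm/d
ETc = Kc × ET₀ = 1.20 × 6.2720 = 7.5264 mm/d
Over 5 days: 7.5264 × 5 = 37.632 mm

37.6 mm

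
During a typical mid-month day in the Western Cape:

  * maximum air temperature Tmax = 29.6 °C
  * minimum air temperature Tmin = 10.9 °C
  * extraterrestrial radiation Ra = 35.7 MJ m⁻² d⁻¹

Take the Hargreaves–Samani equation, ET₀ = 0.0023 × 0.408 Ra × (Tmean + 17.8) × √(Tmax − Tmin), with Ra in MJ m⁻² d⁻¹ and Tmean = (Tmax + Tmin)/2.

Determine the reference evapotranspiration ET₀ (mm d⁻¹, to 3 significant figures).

Tmean = (29.6 + 10.9)/2 = 20.25 °C
0.408 Ra = 0.408 × 35.7 = 14.5656 mm/d equivalent
ET₀ = 0.0023 × 14.5656 × (20.25 + 17.8) × √18.7 = 0.0023 × 14.5656 × 38.05 × 4.3243 = 5.5122 mm/d

5.51 mm d⁻¹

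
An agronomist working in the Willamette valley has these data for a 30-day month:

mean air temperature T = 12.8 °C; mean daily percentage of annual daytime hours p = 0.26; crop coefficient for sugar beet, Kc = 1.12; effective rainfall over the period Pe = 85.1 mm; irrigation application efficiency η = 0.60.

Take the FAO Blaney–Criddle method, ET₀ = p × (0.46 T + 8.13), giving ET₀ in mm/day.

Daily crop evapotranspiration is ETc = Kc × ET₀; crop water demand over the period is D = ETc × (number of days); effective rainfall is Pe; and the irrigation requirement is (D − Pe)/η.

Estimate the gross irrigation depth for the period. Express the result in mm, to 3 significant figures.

62.3 mm

ET₀ = 0.26 × (0.46 × 12.8 + 8.13) = 0.26 × 14.018 = 3.6447 mm/d
ETc = Kc × ET₀ = 1.12 × 3.6447 = 4.0821 mm/d
Crop demand D = ETc × 30 d = 4.0821 × 30 = 122.463 mm
D − Pe = 122.463 − 85.1 = 37.363 mm
Gross irrigation = 37.363 / 0.60 = 62.272 mm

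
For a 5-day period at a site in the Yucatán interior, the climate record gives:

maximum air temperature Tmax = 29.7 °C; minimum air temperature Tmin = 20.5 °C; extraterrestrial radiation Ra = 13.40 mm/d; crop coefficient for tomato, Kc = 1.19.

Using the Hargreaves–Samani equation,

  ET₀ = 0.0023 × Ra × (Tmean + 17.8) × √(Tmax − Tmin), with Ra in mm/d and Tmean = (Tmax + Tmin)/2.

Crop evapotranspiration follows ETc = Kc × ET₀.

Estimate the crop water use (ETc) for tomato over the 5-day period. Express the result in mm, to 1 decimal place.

Tmean = (29.7 + 20.5)/2 = 25.10 °C
ET₀ = 0.0023 × 13.40 × (25.10 + 17.8) × √9.2 = 0.0023 × 13.40 × 42.90 × 3.0332 = 4.0104 mm/d
ETc = Kc × ET₀ = 1.19 × 4.0104 = 4.7724 mm/d
Over 5 days: 4.7724 × 5 = 23.862 mm

23.9 mm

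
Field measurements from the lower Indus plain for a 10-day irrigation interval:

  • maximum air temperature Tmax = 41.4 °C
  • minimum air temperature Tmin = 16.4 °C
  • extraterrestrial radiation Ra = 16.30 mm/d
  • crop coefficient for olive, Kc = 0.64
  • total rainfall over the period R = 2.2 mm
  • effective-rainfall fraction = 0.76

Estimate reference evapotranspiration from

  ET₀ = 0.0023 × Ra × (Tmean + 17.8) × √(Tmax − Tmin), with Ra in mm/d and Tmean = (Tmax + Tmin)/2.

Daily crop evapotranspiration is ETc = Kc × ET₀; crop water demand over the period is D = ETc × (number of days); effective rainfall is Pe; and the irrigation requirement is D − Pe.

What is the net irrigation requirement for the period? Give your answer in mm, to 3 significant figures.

54.4 mm

Tmean = (41.4 + 16.4)/2 = 28.90 °C
ET₀ = 0.0023 × 16.30 × (28.90 + 17.8) × √25.0 = 0.0023 × 16.30 × 46.70 × 5.0000 = 8.7539 mm/d
ETc = Kc × ET₀ = 0.64 × 8.7539 = 5.6025 mm/d
Crop demand D = ETc × 10 d = 5.6025 × 10 = 56.025 mm
Pe = 0.76 × 2.2 = 1.672 mm
D − Pe = 56.025 − 1.672 = 54.353 mm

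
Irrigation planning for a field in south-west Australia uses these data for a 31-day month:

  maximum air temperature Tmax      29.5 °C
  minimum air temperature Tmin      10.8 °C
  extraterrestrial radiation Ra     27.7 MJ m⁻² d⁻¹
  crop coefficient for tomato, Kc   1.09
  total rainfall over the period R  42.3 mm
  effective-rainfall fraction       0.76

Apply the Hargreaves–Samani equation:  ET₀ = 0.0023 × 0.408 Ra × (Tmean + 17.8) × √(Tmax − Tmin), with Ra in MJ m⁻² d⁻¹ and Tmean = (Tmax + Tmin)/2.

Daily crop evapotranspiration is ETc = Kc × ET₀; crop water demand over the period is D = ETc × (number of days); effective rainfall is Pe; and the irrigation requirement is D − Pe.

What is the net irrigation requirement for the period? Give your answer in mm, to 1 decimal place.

Tmean = (29.5 + 10.8)/2 = 20.15 °C
0.408 Ra = 0.408 × 27.7 = 11.3016 mm/d equivalent
ET₀ = 0.0023 × 11.3016 × (20.15 + 17.8) × √18.7 = 0.0023 × 11.3016 × 37.95 × 4.3243 = 4.2657 mm/d
ETc = Kc × ET₀ = 1.09 × 4.2657 = 4.6496 mm/d
Crop demand D = ETc × 31 d = 4.6496 × 31 = 144.138 mm
Pe = 0.76 × 42.3 = 32.148 mm
D − Pe = 144.138 − 32.148 = 111.990 mm

112.0 mm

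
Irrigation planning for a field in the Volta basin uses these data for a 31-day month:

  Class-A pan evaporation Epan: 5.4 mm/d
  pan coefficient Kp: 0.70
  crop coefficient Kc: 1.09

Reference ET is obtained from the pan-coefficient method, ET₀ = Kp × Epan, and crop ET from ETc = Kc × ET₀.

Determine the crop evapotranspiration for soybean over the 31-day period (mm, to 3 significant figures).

128 mm

ET₀ = 0.70 × 5.4 = 3.7800 mm/d
ETc = Kc × ET₀ = 1.09 × 3.7800 = 4.1202 mm/d
Over 31 days: 4.1202 × 31 = 127.726 mm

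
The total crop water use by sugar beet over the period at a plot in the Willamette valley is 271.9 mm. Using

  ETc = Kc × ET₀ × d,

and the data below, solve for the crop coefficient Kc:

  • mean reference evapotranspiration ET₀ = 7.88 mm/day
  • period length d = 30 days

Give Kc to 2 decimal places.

ETc = Kc × ET₀ × d  ⇒  Kc = ETc / (ET₀ × d)
Kc = 271.9 / (7.88 × 30) = 271.9 / 236.40 = 1.1502

1.15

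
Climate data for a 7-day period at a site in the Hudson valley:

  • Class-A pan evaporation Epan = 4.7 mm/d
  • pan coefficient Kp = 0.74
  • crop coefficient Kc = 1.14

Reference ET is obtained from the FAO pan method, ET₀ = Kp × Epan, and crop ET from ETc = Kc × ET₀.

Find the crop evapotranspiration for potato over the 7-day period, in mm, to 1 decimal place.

ET₀ = 0.74 × 4.7 = 3.4780 mm/d
ETc = Kc × ET₀ = 1.14 × 3.4780 = 3.9649 mm/d
Over 7 days: 3.9649 × 7 = 27.754 mm

27.8 mm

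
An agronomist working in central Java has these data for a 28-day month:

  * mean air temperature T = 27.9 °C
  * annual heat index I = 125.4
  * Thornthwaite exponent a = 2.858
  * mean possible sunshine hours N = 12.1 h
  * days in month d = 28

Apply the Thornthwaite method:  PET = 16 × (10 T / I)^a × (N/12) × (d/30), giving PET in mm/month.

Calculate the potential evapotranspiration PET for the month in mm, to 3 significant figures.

10T/I = 10 × 27.9 / 125.4 = 2.2249
(10T/I)^a = 2.2249^2.858 = 9.8314
Uncorrected PET = 16 × 9.8314 = 157.302 mm
Correction = (N/12)(d/30) = (12.1/12)(28/30) = 0.9411
PET = 157.302 × 0.9411 = 148.037 mm/month

148 mm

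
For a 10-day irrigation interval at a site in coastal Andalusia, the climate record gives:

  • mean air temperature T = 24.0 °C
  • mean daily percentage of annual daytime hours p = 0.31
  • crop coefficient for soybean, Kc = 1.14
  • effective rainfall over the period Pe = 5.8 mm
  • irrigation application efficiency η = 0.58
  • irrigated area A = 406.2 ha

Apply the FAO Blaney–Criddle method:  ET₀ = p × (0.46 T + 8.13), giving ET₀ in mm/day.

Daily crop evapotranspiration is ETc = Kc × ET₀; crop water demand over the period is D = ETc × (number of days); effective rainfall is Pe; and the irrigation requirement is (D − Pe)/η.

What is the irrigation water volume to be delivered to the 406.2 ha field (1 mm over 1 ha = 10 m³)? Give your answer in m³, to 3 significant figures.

ET₀ = 0.31 × (0.46 × 24.0 + 8.13) = 0.31 × 19.170 = 5.9427 mm/d
ETc = Kc × ET₀ = 1.14 × 5.9427 = 6.7747 mm/d
Crop demand D = ETc × 10 d = 6.7747 × 10 = 67.747 mm
D − Pe = 67.747 − 5.8 = 61.947 mm
Gross irrigation = 61.947 / 0.58 = 106.805 mm
Volume = 106.805 mm × 406.2 ha × 10 = 433841.9 m³

434000 m³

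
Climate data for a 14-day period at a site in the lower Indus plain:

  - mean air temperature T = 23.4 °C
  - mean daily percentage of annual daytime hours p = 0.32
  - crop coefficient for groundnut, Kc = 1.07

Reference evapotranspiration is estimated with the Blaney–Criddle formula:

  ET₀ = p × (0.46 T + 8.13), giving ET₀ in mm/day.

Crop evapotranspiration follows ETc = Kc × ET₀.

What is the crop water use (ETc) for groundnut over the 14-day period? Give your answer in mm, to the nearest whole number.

91 mm

ET₀ = 0.32 × (0.46 × 23.4 + 8.13) = 0.32 × 18.894 = 6.0461 mm/d
ETc = Kc × ET₀ = 1.07 × 6.0461 = 6.4693 mm/d
Over 14 days: 6.4693 × 14 = 90.570 mm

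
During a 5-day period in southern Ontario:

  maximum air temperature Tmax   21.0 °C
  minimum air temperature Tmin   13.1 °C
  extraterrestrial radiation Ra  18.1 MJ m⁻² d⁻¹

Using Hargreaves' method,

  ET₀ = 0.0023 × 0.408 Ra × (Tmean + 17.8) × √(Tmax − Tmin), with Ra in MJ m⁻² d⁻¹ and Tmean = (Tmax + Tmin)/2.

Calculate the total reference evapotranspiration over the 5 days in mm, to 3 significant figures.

Tmean = (21.0 + 13.1)/2 = 17.05 °C
0.408 Ra = 0.408 × 18.1 = 7.3848 mm/d equivalent
ET₀ = 0.0023 × 7.3848 × (17.05 + 17.8) × √7.9 = 0.0023 × 7.3848 × 34.85 × 2.8107 = 1.6637 mm/d
Over 5 days: 1.6637 × 5 = 8.319 mm

8.32 mm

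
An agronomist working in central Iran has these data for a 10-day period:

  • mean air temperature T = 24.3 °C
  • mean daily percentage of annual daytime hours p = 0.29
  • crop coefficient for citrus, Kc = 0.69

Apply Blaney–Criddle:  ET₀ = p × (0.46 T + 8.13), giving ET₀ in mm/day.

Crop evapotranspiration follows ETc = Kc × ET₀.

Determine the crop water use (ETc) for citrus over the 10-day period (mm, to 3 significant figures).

38.6 mm

ET₀ = 0.29 × (0.46 × 24.3 + 8.13) = 0.29 × 19.308 = 5.5993 mm/d
ETc = Kc × ET₀ = 0.69 × 5.5993 = 3.8635 mm/d
Over 10 days: 3.8635 × 10 = 38.635 mm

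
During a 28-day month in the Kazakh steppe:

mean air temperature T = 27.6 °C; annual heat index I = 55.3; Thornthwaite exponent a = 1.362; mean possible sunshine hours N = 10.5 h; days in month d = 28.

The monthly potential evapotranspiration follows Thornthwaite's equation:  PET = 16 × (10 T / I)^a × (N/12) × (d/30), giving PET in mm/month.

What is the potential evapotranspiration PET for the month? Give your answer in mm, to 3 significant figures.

10T/I = 10 × 27.6 / 55.3 = 4.9910
(10T/I)^a = 4.9910^1.362 = 8.9316
Uncorrected PET = 16 × 8.9316 = 142.906 mm
Correction = (N/12)(d/30) = (10.5/12)(28/30) = 0.8167
PET = 142.906 × 0.8167 = 116.711 mm/month

117 mm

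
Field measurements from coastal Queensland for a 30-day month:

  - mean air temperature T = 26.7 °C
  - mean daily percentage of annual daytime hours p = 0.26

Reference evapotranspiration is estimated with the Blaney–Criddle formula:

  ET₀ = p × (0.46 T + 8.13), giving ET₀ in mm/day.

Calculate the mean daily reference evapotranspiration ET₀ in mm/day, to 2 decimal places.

5.31 mm/day

ET₀ = 0.26 × (0.46 × 26.7 + 8.13) = 0.26 × 20.412 = 5.3071 mm/d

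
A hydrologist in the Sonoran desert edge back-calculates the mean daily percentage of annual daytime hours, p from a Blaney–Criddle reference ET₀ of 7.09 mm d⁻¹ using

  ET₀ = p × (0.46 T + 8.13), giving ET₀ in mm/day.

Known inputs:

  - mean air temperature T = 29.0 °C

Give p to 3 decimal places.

0.330

p = ET₀ / (0.46 T + 8.13) = 7.09 / (0.46 × 29.0 + 8.13) = 7.09 / 21.470 = 0.3302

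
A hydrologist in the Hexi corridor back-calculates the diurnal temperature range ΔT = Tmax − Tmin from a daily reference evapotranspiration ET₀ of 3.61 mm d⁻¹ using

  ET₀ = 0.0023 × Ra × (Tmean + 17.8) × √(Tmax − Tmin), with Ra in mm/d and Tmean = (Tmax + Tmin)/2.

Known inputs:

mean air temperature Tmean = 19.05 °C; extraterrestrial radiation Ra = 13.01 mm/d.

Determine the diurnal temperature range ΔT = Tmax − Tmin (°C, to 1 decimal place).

√ΔT = ET₀ / [0.0023 × Ra × (Tmean+17.8)] = 3.61 / (0.0023 × 13.01 × 36.85) = 3.2739
ΔT = 3.2739² = 10.718 °C

10.7 °C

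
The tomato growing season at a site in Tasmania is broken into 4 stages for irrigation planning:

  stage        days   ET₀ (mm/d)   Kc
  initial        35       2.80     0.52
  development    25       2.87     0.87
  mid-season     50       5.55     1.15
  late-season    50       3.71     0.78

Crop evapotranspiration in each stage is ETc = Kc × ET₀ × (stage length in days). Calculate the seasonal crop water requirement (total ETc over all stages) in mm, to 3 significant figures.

initial: 0.52 × 2.80 × 35 = 50.96 mm
development: 0.87 × 2.87 × 25 = 62.42 mm
mid-season: 1.15 × 5.55 × 50 = 319.13 mm
late-season: 0.78 × 3.71 × 50 = 144.69 mm
Seasonal total = 577.20 mm

577 mm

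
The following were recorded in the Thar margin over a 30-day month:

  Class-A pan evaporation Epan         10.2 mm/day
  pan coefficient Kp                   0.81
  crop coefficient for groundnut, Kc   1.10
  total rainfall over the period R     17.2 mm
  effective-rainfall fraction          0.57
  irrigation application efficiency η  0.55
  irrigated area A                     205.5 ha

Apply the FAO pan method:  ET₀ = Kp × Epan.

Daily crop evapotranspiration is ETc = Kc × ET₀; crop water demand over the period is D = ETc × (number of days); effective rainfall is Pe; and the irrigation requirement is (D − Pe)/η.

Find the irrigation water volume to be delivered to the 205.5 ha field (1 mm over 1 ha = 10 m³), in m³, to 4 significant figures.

982100 m³

ET₀ = 0.81 × 10.2 = 8.2620 mm/d
ETc = Kc × ET₀ = 1.10 × 8.2620 = 9.0882 mm/d
Crop demand D = ETc × 30 d = 9.0882 × 30 = 272.646 mm
Pe = 0.57 × 17.2 = 9.804 mm
D − Pe = 272.646 − 9.804 = 262.842 mm
Gross irrigation = 262.842 / 0.55 = 477.895 mm
Volume = 477.895 mm × 205.5 ha × 10 = 982074.2 m³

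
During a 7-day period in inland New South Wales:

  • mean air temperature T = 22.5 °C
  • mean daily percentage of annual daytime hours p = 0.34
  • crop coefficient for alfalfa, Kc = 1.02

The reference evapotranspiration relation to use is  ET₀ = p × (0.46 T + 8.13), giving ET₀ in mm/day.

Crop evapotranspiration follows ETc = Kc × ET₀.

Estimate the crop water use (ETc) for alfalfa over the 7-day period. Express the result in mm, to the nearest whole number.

ET₀ = 0.34 × (0.46 × 22.5 + 8.13) = 0.34 × 18.480 = 6.2832 mm/d
ETc = Kc × ET₀ = 1.02 × 6.2832 = 6.4089 mm/d
Over 7 days: 6.4089 × 7 = 44.862 mm

45 mm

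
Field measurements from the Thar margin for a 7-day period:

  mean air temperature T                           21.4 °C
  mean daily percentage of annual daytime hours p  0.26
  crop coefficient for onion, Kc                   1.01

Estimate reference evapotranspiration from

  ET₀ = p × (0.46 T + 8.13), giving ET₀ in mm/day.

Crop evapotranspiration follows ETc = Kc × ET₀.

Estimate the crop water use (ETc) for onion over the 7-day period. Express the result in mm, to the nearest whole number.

33 mm

ET₀ = 0.26 × (0.46 × 21.4 + 8.13) = 0.26 × 17.974 = 4.6732 mm/d
ETc = Kc × ET₀ = 1.01 × 4.6732 = 4.7199 mm/d
Over 7 days: 4.7199 × 7 = 33.039 mm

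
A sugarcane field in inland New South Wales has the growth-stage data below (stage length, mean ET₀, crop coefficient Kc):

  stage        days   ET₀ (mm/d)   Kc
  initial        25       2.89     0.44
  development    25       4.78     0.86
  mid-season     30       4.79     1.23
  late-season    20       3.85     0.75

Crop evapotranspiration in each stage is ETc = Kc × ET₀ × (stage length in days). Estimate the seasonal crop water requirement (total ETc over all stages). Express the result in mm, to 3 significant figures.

369 mm

initial: 0.44 × 2.89 × 25 = 31.79 mm
development: 0.86 × 4.78 × 25 = 102.77 mm
mid-season: 1.23 × 4.79 × 30 = 176.75 mm
late-season: 0.75 × 3.85 × 20 = 57.75 mm
Seasonal total = 369.06 mm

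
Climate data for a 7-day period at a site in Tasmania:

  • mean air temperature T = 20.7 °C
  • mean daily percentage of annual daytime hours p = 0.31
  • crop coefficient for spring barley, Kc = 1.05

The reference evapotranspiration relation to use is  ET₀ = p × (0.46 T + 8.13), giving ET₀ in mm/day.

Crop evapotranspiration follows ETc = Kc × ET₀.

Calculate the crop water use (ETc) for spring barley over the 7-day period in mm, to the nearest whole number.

40 mm

ET₀ = 0.31 × (0.46 × 20.7 + 8.13) = 0.31 × 17.652 = 5.4721 mm/d
ETc = Kc × ET₀ = 1.05 × 5.4721 = 5.7457 mm/d
Over 7 days: 5.7457 × 7 = 40.220 mm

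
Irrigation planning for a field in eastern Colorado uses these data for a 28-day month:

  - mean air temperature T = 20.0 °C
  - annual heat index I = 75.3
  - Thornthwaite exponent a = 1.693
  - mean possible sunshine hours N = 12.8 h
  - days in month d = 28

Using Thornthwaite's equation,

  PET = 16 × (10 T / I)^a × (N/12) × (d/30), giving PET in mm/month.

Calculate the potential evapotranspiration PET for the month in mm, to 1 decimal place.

10T/I = 10 × 20.0 / 75.3 = 2.6560
(10T/I)^a = 2.6560^1.693 = 5.2266
Uncorrected PET = 16 × 5.2266 = 83.626 mm
Correction = (N/12)(d/30) = (12.8/12)(28/30) = 0.9956
PET = 83.626 × 0.9956 = 83.258 mm/month

83.3 mm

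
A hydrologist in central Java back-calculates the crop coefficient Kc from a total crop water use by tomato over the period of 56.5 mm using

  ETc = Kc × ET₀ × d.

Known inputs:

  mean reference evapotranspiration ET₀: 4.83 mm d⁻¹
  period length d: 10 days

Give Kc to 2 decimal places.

1.17

ETc = Kc × ET₀ × d  ⇒  Kc = ETc / (ET₀ × d)
Kc = 56.5 / (4.83 × 10) = 56.5 / 48.30 = 1.1698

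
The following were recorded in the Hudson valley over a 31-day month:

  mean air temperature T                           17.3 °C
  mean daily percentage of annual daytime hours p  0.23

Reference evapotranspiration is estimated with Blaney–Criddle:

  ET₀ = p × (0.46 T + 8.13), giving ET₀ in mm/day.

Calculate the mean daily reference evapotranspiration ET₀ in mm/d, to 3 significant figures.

ET₀ = 0.23 × (0.46 × 17.3 + 8.13) = 0.23 × 16.088 = 3.7002 mm/d

3.70 mm/d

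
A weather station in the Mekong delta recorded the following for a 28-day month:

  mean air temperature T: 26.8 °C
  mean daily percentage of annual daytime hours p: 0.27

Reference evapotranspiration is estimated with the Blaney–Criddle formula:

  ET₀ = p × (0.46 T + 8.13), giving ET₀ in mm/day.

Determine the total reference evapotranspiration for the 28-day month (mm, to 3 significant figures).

ET₀ = 0.27 × (0.46 × 26.8 + 8.13) = 0.27 × 20.458 = 5.5237 mm/d
Monthly total = 5.5237 × 28 = 154.664 mm

155 mm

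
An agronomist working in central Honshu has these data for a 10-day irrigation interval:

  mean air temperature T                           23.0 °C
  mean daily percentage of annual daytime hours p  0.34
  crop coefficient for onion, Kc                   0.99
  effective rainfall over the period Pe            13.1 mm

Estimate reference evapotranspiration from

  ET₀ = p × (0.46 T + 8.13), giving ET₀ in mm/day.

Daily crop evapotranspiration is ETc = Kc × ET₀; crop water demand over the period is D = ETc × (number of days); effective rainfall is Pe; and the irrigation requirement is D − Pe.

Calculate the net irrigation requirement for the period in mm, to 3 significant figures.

49.9 mm

ET₀ = 0.34 × (0.46 × 23.0 + 8.13) = 0.34 × 18.710 = 6.3614 mm/d
ETc = Kc × ET₀ = 0.99 × 6.3614 = 6.2978 mm/d
Crop demand D = ETc × 10 d = 6.2978 × 10 = 62.978 mm
D − Pe = 62.978 − 13.1 = 49.878 mm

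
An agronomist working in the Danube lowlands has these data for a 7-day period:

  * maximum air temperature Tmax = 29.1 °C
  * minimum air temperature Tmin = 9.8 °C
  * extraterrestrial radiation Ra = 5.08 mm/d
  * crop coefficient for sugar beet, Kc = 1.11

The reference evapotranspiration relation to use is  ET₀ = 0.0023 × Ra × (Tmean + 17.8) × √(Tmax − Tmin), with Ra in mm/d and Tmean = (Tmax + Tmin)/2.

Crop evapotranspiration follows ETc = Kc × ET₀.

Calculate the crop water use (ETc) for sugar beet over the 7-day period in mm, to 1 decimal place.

Tmean = (29.1 + 9.8)/2 = 19.45 °C
ET₀ = 0.0023 × 5.08 × (19.45 + 17.8) × √19.3 = 0.0023 × 5.08 × 37.25 × 4.3932 = 1.9120 mm/d
ETc = Kc × ET₀ = 1.11 × 1.9120 = 2.1223 mm/d
Over 7 days: 2.1223 × 7 = 14.856 mm

14.9 mm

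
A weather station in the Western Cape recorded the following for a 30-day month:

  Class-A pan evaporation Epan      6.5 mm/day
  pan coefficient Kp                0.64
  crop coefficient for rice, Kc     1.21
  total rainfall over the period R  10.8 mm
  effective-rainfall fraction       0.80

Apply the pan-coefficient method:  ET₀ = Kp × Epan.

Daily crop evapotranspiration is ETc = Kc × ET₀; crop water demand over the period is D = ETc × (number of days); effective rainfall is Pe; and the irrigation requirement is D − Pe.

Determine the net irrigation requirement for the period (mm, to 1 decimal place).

142.4 mm

ET₀ = 0.64 × 6.5 = 4.1600 mm/d
ETc = Kc × ET₀ = 1.21 × 4.1600 = 5.0336 mm/d
Crop demand D = ETc × 30 d = 5.0336 × 30 = 151.008 mm
Pe = 0.80 × 10.8 = 8.640 mm
D − Pe = 151.008 − 8.640 = 142.368 mm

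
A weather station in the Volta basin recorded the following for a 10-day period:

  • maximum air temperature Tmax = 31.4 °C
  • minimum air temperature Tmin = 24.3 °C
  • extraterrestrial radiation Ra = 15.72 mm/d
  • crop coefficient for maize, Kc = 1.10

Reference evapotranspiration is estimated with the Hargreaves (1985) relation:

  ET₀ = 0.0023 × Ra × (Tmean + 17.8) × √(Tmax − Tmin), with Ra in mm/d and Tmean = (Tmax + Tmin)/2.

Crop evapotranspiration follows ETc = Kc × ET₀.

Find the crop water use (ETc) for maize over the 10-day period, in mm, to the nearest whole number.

Tmean = (31.4 + 24.3)/2 = 27.85 °C
ET₀ = 0.0023 × 15.72 × (27.85 + 17.8) × √7.1 = 0.0023 × 15.72 × 45.65 × 2.6646 = 4.3980 mm/d
ETc = Kc × ET₀ = 1.10 × 4.3980 = 4.8378 mm/d
Over 10 days: 4.8378 × 10 = 48.378 mm

48 mm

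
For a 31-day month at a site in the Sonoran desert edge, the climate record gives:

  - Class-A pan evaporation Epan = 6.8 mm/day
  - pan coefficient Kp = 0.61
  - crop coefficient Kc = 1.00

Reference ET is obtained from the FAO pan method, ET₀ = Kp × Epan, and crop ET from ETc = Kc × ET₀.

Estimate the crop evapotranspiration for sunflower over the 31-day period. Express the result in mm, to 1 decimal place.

ET₀ = 0.61 × 6.8 = 4.1480 mm/d
ETc = Kc × ET₀ = 1.00 × 4.1480 = 4.1480 mm/d
Over 31 days: 4.1480 × 31 = 128.588 mm

128.6 mm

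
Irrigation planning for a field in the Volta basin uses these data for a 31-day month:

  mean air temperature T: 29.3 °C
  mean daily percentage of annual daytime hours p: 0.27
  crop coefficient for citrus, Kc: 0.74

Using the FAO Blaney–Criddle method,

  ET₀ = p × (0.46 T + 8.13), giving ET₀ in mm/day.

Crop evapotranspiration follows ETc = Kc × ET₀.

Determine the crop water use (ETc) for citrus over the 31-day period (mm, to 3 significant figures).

ET₀ = 0.27 × (0.46 × 29.3 + 8.13) = 0.27 × 21.608 = 5.8342 mm/d
ETc = Kc × ET₀ = 0.74 × 5.8342 = 4.3173 mm/d
Over 31 days: 4.3173 × 31 = 133.836 mm

134 mm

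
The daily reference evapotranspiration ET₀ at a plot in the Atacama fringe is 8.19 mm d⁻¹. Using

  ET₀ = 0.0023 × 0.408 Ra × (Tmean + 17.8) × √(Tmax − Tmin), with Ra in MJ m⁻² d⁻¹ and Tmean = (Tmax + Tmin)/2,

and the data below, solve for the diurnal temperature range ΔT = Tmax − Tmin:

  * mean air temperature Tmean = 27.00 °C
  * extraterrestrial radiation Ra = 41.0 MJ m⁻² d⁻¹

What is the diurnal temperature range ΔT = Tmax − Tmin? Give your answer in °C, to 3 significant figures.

22.6 °C

√ΔT = ET₀ / [0.0023 × 0.408 × Ra × (Tmean+17.8)] = 8.19 / (0.0023 × 16.7280 × 44.80) = 4.7515
ΔT = 4.7515² = 22.577 °C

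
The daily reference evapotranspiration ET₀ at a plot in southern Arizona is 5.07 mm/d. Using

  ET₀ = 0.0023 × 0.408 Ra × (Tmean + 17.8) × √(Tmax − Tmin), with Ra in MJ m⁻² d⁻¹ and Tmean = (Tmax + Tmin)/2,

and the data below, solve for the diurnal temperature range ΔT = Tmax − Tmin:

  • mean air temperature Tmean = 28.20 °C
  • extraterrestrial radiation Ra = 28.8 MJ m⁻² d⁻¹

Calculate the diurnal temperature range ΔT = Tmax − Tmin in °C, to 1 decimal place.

16.6 °C

√ΔT = ET₀ / [0.0023 × 0.408 × Ra × (Tmean+17.8)] = 5.07 / (0.0023 × 11.7504 × 46.00) = 4.0782
ΔT = 4.0782² = 16.632 °C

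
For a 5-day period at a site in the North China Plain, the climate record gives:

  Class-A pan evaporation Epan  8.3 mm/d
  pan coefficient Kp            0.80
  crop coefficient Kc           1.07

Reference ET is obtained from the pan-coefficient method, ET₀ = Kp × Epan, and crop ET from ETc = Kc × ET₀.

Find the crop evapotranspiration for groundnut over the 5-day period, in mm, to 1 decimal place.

35.5 mm

ET₀ = 0.80 × 8.3 = 6.6400 mm/d
ETc = Kc × ET₀ = 1.07 × 6.6400 = 7.1048 mm/d
Over 5 days: 7.1048 × 5 = 35.524 mm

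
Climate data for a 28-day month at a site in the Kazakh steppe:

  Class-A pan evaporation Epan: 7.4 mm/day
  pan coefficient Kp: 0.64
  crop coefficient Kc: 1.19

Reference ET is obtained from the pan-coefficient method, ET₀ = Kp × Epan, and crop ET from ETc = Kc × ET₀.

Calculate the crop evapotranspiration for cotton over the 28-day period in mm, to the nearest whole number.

158 mm

ET₀ = 0.64 × 7.4 = 4.7360 mm/d
ETc = Kc × ET₀ = 1.19 × 4.7360 = 5.6358 mm/d
Over 28 days: 5.6358 × 28 = 157.802 mm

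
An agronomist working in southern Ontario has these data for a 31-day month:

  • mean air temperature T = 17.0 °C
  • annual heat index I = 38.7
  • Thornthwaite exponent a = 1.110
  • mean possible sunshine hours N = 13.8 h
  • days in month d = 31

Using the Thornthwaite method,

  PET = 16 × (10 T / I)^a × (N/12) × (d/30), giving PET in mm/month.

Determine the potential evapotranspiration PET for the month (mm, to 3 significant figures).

10T/I = 10 × 17.0 / 38.7 = 4.3928
(10T/I)^a = 4.3928^1.110 = 5.1694
Uncorrected PET = 16 × 5.1694 = 82.710 mm
Correction = (N/12)(d/30) = (13.8/12)(31/30) = 1.1883
PET = 82.710 × 1.1883 = 98.284 mm/month

98.3 mm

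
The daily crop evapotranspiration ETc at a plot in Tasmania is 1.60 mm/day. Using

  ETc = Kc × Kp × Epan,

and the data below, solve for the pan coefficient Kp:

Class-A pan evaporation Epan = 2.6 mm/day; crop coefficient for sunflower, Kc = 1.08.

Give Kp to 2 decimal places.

ETc = Kc × Kp × Epan  ⇒  Kp = ETc / (Kc × Epan)
Kp = 1.60 / (1.08 × 2.6) = 1.60 / 2.808 = 0.5698

0.57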